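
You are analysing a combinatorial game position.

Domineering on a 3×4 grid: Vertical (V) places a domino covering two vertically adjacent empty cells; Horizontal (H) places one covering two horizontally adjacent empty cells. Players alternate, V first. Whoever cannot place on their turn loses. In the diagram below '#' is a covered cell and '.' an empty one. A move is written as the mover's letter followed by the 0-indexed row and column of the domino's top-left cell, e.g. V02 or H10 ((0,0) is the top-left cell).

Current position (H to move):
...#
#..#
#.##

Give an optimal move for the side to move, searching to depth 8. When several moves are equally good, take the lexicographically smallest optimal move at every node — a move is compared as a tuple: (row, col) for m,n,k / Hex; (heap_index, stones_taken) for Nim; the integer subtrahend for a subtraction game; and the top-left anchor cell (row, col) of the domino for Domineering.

[...#/#..#/#.##] H move#1: H00:-1/##.#/#..#/#.##, H01:-1/.###/#..#/#.##, H11:+1/...#/####/#.##*
[...#/####/#.##] end (terminal -1, V#2); searched ...#/#..#/#.## to 8

H's best at [...#/#..#/#.##]: H11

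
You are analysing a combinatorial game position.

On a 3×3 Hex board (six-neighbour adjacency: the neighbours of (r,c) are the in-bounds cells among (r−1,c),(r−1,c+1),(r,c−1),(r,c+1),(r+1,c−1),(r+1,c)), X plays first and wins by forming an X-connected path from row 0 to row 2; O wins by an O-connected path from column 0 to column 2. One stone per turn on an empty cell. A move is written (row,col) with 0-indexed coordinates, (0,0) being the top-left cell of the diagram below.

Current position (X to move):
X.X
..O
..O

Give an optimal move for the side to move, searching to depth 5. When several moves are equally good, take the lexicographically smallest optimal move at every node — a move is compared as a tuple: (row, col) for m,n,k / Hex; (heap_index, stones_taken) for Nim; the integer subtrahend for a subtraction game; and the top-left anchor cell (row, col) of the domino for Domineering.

p1 X@[X.X/..O/..O]: (0,1)[XXX/..O/..O]-1 (1,0)[X.X/X.O/..O]-1 (1,1)[X.X/.XO/..O]+1* (2,0)[X.X/..O/X.O]+1 (2,1)[X.X/..O/.XO]-1
p2 O@[X.X/.XO/..O]: (0,1)[XOX/.XO/..O]-1* (1,0)[X.X/OXO/..O]-1 (2,0)[X.X/.XO/O.O]-1 (2,1)[X.X/.XO/.OO]-1
p3 X@[XOX/.XO/..O]: (1,0)[XOX/XXO/..O]+1* (2,0)[XOX/.XO/X.O]+1 (2,1)[XOX/.XO/.XO]+1
p4 O@[XOX/XXO/..O]: (2,0)[XOX/XXO/O.O]-1* (2,1)[XOX/XXO/.OO]-1
p5 X@[XOX/XXO/O.O]: (2,1)[XOX/XXO/OXO]+1*
p6 O@[XOX/XXO/OXO] terminal -1; root [X.X/..O/..O] d5

X's best at [X.X/..O/..O]: (1,1)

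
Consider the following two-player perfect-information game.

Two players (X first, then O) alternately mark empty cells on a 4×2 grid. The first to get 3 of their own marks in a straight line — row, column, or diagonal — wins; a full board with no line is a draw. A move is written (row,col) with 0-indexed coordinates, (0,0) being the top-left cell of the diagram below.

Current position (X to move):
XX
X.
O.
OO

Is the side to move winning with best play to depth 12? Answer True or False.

[XX/X./O./OO] X move#1: (1,1):+0/XX/XX/O./OO*, (2,1):+0/XX/X./OX/OO
[XX/XX/O./OO] O move#2: (2,1):+0/XX/XX/OO/OO*
[XX/XX/OO/OO] end (terminal +0, X#3); searched XX/X./O./OO to 12

X winning at [XX/X./O./OO]: False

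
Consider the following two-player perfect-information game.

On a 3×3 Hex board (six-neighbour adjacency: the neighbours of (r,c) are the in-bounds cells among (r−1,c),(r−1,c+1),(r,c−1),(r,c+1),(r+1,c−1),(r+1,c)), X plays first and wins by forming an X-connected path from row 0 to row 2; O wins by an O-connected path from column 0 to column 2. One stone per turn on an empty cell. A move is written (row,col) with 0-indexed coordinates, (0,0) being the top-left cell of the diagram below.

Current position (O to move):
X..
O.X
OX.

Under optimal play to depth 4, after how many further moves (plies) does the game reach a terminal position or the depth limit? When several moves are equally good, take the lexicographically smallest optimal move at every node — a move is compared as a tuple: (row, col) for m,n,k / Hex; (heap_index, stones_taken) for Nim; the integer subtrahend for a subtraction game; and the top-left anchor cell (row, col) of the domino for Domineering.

p1 O@[X../O.X/OX.]: (0,1)[XO./O.X/OX.]-1 (0,2)[X.O/O.X/OX.]+1* (1,1)[X../OOX/OX.]-1 (2,2)[X../O.X/OXO]-1
p2 X@[X.O/O.X/OX.]: (0,1)[XXO/O.X/OX.]-1* (1,1)[X.O/OXX/OX.]-1 (2,2)[X.O/O.X/OXX]-1
p3 O@[XXO/O.X/OX.]: (1,1)[XXO/OOX/OX.]+1* (2,2)[XXO/O.X/OXO]-1
p4 X@[XXO/OOX/OX.] terminal -1; root [X../O.X/OX.] d4

PV length from [X../O.X/OX.]: 3 plies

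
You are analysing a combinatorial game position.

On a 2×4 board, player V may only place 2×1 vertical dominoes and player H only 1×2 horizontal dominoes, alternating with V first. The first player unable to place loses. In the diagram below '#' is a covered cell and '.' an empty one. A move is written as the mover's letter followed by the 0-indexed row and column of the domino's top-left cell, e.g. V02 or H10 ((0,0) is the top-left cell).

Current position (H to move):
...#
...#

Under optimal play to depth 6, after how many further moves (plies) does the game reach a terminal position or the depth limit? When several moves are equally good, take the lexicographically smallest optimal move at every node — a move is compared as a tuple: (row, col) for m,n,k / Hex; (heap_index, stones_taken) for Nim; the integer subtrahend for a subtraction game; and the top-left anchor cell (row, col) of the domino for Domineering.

PV length from [...#/...#]: 3 plies

p1 H@[...#/...#]: H00[##.#/...#]+1* H01[.###/...#]+1 H10[...#/##.#]+1 H11[...#/.###]+1
p2 V@[##.#/...#]: V02[####/..##]-1*
p3 H@[####/..##]: H10[####/####]+1*
p4 V@[####/####] terminal -1; root [...#/...#] d6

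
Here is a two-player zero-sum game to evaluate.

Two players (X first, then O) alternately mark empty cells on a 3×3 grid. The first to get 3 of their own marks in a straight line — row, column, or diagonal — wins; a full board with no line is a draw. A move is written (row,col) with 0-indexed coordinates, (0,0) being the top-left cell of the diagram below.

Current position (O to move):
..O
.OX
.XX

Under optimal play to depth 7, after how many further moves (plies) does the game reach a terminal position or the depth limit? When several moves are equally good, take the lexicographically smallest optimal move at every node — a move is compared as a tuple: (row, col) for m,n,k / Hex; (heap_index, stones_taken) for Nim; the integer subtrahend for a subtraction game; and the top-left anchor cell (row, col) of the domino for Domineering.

p1 O@[..O/.OX/.XX]: (0,0)[O.O/.OX/.XX]-1 (0,1)[.OO/.OX/.XX]-1 (1,0)[..O/OOX/.XX]-1 (2,0)[..O/.OX/OXX]+1*
p2 X@[..O/.OX/OXX] terminal -1; root [..O/.OX/.XX] d7

PV length from [..O/.OX/.XX]: 1 ply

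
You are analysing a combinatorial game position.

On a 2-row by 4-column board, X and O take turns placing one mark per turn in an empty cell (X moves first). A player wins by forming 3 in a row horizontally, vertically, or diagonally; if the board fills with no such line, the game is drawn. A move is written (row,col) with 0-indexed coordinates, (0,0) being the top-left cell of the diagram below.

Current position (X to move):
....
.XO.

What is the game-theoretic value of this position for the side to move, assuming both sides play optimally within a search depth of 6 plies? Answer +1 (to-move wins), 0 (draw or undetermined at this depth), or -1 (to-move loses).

[..../.XO.] X move#1: (0,0):+0/X.../.XO.*, (0,1):+0/.X../.XO., (0,2):+0/..X./.XO., (0,3):+0/...X/.XO., (1,0):+0/..../XXO., (1,3):+0/..../.XOX
[X.../.XO.] O move#2: (0,1):+0/XO../.XO.*, (0,2):+0/X.O./.XO., (0,3):+0/X..O/.XO., (1,0):+0/X.../OXO., (1,3):+0/X.../.XOO
[XO../.XO.] X move#3: (0,2):+0/XOX./.XO.*, (0,3):+0/XO.X/.XO., (1,0):+0/XO../XXO., (1,3):+0/XO../.XOX
[XOX./.XO.] O move#4: (0,3):+0/XOXO/.XO.*, (1,0):+0/XOX./OXO., (1,3):+0/XOX./.XOO
[XOXO/.XO.] X move#5: (1,0):+0/XOXO/XXO.*, (1,3):+0/XOXO/.XOX
[XOXO/XXO.] O move#6: (1,3):+0/XOXO/XXOO*
[XOXO/XXOO] end (terminal +0, X#7); searched ..../.XO. to 6

value(..../.XO., X) = 0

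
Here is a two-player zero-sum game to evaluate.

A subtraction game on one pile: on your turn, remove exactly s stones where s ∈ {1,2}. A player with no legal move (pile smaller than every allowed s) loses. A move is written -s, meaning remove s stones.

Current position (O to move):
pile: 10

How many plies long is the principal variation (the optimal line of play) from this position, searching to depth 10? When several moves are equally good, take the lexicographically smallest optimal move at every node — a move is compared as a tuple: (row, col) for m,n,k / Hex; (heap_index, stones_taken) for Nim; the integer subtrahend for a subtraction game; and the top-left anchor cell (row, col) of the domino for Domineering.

PV length from [10]: 7 plies

[10] O move#1: -1:+1/9*, -2:-1/8
[9] X move#2: -1:-1/8*, -2:-1/7
[8] O move#3: -1:-1/7, -2:+1/6*
[6] X move#4: -1:-1/5*, -2:-1/4
[5] O move#5: -1:-1/4, -2:+1/3*
[3] X move#6: -1:-1/2*, -2:-1/1
[2] O move#7: -1:-1/1, -2:+1/0*
[0] end (terminal -1, X#8); searched 10 to 10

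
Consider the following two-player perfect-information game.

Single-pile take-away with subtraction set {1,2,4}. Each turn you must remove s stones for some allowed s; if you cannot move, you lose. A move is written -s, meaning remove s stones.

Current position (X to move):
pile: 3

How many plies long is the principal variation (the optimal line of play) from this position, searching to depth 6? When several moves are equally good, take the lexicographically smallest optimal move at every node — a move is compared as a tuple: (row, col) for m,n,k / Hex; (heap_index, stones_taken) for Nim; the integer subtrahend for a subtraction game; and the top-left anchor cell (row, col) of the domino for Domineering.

[3] X move#1: -1:-1/2*, -2:-1/1
[2] O move#2: -1:-1/1, -2:+1/0*
[0] end (terminal -1, X#3); searched 3 to 6

PV length from [3]: 2 plies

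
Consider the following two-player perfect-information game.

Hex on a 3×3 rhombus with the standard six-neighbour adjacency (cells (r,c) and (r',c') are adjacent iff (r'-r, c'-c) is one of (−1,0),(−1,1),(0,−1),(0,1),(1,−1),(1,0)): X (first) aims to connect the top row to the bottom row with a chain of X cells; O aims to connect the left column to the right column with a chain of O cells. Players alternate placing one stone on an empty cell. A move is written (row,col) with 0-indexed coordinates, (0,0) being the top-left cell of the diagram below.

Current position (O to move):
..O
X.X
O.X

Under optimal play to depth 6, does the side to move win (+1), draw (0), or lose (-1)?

value(..O/X.X/O.X, O) = +1

[..O/X.X/O.X] O move#1: (0,0):+1/O.O/X.X/O.X*, (0,1):+1/.OO/X.X/O.X, (1,1):+1/..O/XOX/O.X, (2,1):-1/..O/X.X/OOX
[O.O/X.X/O.X] X move#2: (0,1):-1/OXO/X.X/O.X*, (1,1):-1/O.O/XXX/O.X, (2,1):-1/O.O/X.X/OXX
[OXO/X.X/O.X] O move#3: (1,1):+1/OXO/XOX/O.X*, (2,1):-1/OXO/X.X/OOX
[OXO/XOX/O.X] end (terminal -1, X#4); searched ..O/X.X/O.X to 6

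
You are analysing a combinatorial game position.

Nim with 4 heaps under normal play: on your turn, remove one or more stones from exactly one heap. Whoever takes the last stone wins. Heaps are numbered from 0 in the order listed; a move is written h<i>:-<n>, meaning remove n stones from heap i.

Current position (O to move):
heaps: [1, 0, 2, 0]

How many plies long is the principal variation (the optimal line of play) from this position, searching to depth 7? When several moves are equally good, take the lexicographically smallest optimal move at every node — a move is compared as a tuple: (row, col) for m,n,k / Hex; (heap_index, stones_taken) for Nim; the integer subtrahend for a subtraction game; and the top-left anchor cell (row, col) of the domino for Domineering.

p1 O@[(1,0,2,0)]: h0:-1[(0,0,2,0)]-1 h2:-1[(1,0,1,0)]+1* h2:-2[(1,0,0,0)]-1
p2 X@[(1,0,1,0)]: h0:-1[(0,0,1,0)]-1* h2:-1[(1,0,0,0)]-1
p3 O@[(0,0,1,0)]: h2:-1[(0,0,0,0)]+1*
p4 X@[(0,0,0,0)] terminal -1; root [(1,0,2,0)] d7

PV length from [(1,0,2,0)]: 3 plies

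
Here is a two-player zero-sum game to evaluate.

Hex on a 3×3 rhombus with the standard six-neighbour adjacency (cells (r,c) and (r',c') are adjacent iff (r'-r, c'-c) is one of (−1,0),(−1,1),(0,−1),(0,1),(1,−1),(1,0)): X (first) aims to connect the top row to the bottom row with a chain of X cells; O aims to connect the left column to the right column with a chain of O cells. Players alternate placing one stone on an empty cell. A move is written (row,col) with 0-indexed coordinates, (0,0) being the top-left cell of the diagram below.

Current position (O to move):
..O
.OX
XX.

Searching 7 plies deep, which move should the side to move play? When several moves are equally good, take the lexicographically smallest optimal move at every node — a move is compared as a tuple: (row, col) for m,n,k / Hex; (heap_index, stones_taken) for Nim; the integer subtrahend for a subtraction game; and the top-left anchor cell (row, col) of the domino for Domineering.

p1 O@[..O/.OX/XX.]: (0,0)[O.O/.OX/XX.]+1* (0,1)[.OO/.OX/XX.]+1 (1,0)[..O/OOX/XX.]+1 (2,2)[..O/.OX/XXO]-1
p2 X@[O.O/.OX/XX.]: (0,1)[OXO/.OX/XX.]-1* (1,0)[O.O/XOX/XX.]-1 (2,2)[O.O/.OX/XXX]-1
p3 O@[OXO/.OX/XX.]: (1,0)[OXO/OOX/XX.]+1* (2,2)[OXO/.OX/XXO]-1
p4 X@[OXO/OOX/XX.] terminal -1; root [..O/.OX/XX.] d7

O's best at [..O/.OX/XX.]: (0,0)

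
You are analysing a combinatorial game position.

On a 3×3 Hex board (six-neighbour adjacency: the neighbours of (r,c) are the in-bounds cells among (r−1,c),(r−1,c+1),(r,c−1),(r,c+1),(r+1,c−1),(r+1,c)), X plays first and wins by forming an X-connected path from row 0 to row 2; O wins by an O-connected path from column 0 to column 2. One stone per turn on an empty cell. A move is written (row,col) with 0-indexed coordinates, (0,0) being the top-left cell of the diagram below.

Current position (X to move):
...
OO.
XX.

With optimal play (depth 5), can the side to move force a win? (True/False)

[.../OO./XX.] X move#1: (0,0):-1/X../OO./XX.*, (0,1):-1/.X./OO./XX., (0,2):-1/..X/OO./XX., (1,2):-1/.../OOX/XX., (2,2):-1/.../OO./XXX
[X../OO./XX.] O move#2: (0,1):+1/XO./OO./XX.*, (0,2):+1/X.O/OO./XX., (1,2):+1/X../OOO/XX., (2,2):+1/X../OO./XXO
[XO./OO./XX.] X move#3: (0,2):-1/XOX/OO./XX.*, (1,2):-1/XO./OOX/XX., (2,2):-1/XO./OO./XXX
[XOX/OO./XX.] O move#4: (1,2):+1/XOX/OOO/XX.*, (2,2):-1/XOX/OO./XXO
[XOX/OOO/XX.] end (terminal -1, X#5); searched .../OO./XX. to 5

X winning at [.../OO./XX.]: False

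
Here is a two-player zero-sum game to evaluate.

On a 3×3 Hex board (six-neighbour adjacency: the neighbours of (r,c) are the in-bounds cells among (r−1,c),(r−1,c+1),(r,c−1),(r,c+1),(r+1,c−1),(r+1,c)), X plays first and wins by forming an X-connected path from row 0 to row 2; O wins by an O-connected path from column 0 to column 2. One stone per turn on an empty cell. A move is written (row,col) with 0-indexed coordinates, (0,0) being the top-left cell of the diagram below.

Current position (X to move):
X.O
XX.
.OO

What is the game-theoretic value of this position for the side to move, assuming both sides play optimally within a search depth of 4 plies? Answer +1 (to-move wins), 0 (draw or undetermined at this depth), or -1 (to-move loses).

value(X.O/XX./.OO, X) = +1

[X.O/XX./.OO] X move#1: (0,1):-1/XXO/XX./.OO, (1,2):-1/X.O/XXX/.OO, (2,0):+1/X.O/XX./XOO*
[X.O/XX./XOO] end (terminal -1, O#2); searched X.O/XX./.OO to 4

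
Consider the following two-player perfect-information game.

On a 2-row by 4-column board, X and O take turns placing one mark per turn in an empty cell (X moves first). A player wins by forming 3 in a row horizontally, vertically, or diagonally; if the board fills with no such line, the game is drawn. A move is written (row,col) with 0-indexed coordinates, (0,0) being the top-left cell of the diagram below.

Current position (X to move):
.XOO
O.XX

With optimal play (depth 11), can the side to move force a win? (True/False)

ply 1, X at .XOO/O.XX | (0,0)=+0→XXOO/O.XX; (1,1)=+1→.XOO/OXXX*
ply 2: .XOO/OXXX is terminal -1 (O); from .XOO/O.XX depth 11

X winning at [.XOO/O.XX]: True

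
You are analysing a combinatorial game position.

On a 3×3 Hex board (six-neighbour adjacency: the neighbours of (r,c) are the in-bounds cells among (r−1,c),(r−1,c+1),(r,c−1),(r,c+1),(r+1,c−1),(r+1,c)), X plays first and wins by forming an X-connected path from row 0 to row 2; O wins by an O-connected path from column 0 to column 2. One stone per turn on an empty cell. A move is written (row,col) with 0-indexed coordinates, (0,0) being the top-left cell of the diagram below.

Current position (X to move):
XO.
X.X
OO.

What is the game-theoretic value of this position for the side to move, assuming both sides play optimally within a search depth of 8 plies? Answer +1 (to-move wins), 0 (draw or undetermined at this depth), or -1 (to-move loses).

value(XO./X.X/OO., X) = +1

p1 X@[XO./X.X/OO.]: (0,2)[XOX/X.X/OO.]-1 (1,1)[XO./XXX/OO.]-1 (2,2)[XO./X.X/OOX]+1*
p2 O@[XO./X.X/OOX]: (0,2)[XOO/X.X/OOX]-1* (1,1)[XO./XOX/OOX]-1
p3 X@[XOO/X.X/OOX]: (1,1)[XOO/XXX/OOX]+1*
p4 O@[XOO/XXX/OOX] terminal -1; root [XO./X.X/OO.] d8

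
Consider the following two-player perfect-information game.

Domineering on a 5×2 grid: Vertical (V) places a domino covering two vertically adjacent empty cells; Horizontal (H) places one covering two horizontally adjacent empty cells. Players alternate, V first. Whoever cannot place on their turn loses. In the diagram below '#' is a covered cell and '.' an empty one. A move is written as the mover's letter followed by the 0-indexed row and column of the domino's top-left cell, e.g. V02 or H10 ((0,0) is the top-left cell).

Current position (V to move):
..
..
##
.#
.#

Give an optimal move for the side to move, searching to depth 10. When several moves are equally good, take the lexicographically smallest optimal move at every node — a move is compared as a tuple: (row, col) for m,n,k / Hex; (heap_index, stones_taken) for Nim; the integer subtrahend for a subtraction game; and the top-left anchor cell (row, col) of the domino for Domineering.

ply 1, V at ../../##/.#/.# | V00=+1→#./#./##/.#/.#*; V01=+1→.#/.#/##/.#/.#; V30=-1→../../##/##/##
ply 2: #./#./##/.#/.# is terminal -1 (H); from ../../##/.#/.# depth 10

V's best at [../../##/.#/.#]: V00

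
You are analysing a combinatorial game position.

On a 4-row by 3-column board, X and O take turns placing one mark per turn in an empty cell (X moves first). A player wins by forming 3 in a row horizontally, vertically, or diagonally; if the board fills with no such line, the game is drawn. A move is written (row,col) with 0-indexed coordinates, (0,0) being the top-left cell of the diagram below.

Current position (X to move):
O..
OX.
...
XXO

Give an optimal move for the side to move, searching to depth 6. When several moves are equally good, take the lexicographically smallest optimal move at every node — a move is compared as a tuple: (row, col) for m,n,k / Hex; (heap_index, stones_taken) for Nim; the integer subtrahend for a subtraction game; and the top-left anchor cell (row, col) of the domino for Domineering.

X's best at [O../OX./.../XXO]: (2,1)

[O../OX./.../XXO] X move#1: (0,1):-1/OX./OX./.../XXO, (0,2):-1/O.X/OX./.../XXO, (1,2):-1/O../OXX/.../XXO, (2,0):-1/O../OX./X../XXO, (2,1):+1/O../OX./.X./XXO*, (2,2):-1/O../OX./..X/XXO
[O../OX./.X./XXO] end (terminal -1, O#2); searched O../OX./.../XXO to 6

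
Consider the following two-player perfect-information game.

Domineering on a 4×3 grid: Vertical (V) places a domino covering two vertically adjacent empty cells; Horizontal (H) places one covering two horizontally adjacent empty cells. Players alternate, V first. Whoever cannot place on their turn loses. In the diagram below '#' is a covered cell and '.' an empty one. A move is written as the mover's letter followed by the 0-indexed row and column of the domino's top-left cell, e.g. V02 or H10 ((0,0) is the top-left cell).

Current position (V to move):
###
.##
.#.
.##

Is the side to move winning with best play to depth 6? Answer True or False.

p1 V@[###/.##/.#./.##]: V10[###/###/##./.##]+1* V20[###/.##/##./###]+1
p2 H@[###/###/##./.##] terminal -1; root [###/.##/.#./.##] d6

V winning at [###/.##/.#./.##]: True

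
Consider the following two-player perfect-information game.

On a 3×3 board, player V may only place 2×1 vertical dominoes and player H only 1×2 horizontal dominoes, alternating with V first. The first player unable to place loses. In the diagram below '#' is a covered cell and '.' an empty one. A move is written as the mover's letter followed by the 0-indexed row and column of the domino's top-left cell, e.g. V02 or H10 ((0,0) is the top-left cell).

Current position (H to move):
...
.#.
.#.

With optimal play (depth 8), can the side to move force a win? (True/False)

ply 1, H at .../.#./.#. | H00=-1→##./.#./.#.*; H01=-1→.##/.#./.#.
ply 2, V at ##./.#./.#. | V02=+1→###/.##/.#.*; V10=+1→##./##./##.; V12=+1→##./.##/.##
ply 3: ###/.##/.#. is terminal -1 (H); from .../.#./.#. depth 8

H winning at [.../.#./.#.]: False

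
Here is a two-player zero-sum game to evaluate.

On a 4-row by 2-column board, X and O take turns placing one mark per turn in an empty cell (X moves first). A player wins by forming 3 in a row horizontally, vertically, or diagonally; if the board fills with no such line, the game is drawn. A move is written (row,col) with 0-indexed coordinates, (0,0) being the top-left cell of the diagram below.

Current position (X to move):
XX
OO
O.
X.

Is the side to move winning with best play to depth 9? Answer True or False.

X winning at [XX/OO/O./X.]: False

[XX/OO/O./X.] X move#1: (2,1):+0/XX/OO/OX/X.*, (3,1):+0/XX/OO/O./XX
[XX/OO/OX/X.] O move#2: (3,1):+0/XX/OO/OX/XO*
[XX/OO/OX/XO] end (terminal +0, X#3); searched XX/OO/O./X. to 9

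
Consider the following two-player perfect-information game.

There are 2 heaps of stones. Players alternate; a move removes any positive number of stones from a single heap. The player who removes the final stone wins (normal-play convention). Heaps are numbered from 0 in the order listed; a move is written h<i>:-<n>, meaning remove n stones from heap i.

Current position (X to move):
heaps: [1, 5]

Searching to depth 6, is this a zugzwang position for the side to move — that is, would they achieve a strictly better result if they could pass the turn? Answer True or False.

ply 1, X at (1,5) | h0:-1=-1→(0,5); h1:-1=-1→(1,4); h1:-2=-1→(1,3); h1:-3=-1→(1,2); h1:-4=+1→(1,1)*; h1:-5=-1→(1,0)
ply 2, O at (1,1) | h0:-1=-1→(0,1)*; h1:-1=-1→(1,0)
ply 3, X at (0,1) | h1:-1=+1→(0,0)*
ply 4: (0,0) is terminal -1 (O); from (1,5) depth 6
pass branch (O moves first from the same position):
  | ply 1, O at (1,5) | h0:-1=-1→(0,5); h1:-1=-1→(1,4); h1:-2=-1→(1,3); h1:-3=-1→(1,2); h1:-4=+1→(1,1)*; h1:-5=-1→(1,0)
  | ply 2, X at (1,1) | h0:-1=-1→(0,1)*; h1:-1=-1→(1,0)
  | ply 3, O at (0,1) | h1:-1=+1→(0,0)*
  | ply 4: (0,0) is terminal -1 (X); from (1,5) depth 6
X moving scores +1; X passing scores -1

zugzwang((1,5), X) = False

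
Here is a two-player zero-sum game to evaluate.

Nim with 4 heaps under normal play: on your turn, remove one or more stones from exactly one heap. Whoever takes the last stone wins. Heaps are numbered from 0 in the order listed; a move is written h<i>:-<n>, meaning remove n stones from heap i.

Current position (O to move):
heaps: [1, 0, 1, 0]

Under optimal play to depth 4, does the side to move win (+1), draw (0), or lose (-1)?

ply 1, O at (1,0,1,0) | h0:-1=-1→(0,0,1,0)*; h2:-1=-1→(1,0,0,0)
ply 2, X at (0,0,1,0) | h2:-1=+1→(0,0,0,0)*
ply 3: (0,0,0,0) is terminal -1 (O); from (1,0,1,0) depth 4

value((1,0,1,0), O) = -1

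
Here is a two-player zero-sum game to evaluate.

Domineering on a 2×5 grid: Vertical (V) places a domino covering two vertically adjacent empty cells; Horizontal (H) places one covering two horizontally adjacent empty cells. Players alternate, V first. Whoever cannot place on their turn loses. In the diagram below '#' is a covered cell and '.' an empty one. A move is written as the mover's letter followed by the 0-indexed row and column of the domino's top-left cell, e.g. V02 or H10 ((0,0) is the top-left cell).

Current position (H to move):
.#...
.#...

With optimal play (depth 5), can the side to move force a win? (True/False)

p1 H@[.#.../.#...]: H02[.###./.#...]-1* H03[.#.##/.#...]-1 H12[.#.../.###.]-1 H13[.#.../.#.##]-1
p2 V@[.###./.#...]: V00[####./##...]-1 V04[.####/.#..#]+1*
p3 H@[.####/.#..#]: H12[.####/.####]-1*
p4 V@[.####/.####]: V00[#####/#####]+1*
p5 H@[#####/#####] terminal -1; root [.#.../.#...] d5

H winning at [.#.../.#...]: False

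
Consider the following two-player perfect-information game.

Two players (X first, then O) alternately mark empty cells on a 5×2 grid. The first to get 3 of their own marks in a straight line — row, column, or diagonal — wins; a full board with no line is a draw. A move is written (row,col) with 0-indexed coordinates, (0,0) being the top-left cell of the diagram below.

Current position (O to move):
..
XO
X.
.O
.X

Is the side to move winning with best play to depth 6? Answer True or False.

p1 O@[../XO/X./.O/.X]: (0,0)[O./XO/X./.O/.X]-1 (0,1)[.O/XO/X./.O/.X]-1 (2,1)[../XO/XO/.O/.X]+1* (3,0)[../XO/X./OO/.X]-1 (4,0)[../XO/X./.O/OX]-1
p2 X@[../XO/XO/.O/.X] terminal -1; root [../XO/X./.O/.X] d6

O winning at [../XO/X./.O/.X]: True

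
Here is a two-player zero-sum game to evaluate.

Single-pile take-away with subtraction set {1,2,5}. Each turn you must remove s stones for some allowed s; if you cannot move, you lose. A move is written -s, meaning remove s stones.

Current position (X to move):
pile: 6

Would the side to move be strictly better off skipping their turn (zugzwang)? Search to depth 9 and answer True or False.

zugzwang(6, X) = True

p1 X@[6]: -1[5]-1* -2[4]-1 -5[1]-1
p2 O@[5]: -1[4]-1 -2[3]+1* -5[0]+1
p3 X@[3]: -1[2]-1* -2[1]-1
p4 O@[2]: -1[1]-1 -2[0]+1*
p5 X@[0] terminal -1; root [6] d9
pass branch (O moves first from the same position):
  | p1 O@[6]: -1[5]-1* -2[4]-1 -5[1]-1
  | p2 X@[5]: -1[4]-1 -2[3]+1* -5[0]+1
  | p3 O@[3]: -1[2]-1* -2[1]-1
  | p4 X@[2]: -1[1]-1 -2[0]+1*
  | p5 O@[0] terminal -1; root [6] d9
X moving scores -1; X passing scores +1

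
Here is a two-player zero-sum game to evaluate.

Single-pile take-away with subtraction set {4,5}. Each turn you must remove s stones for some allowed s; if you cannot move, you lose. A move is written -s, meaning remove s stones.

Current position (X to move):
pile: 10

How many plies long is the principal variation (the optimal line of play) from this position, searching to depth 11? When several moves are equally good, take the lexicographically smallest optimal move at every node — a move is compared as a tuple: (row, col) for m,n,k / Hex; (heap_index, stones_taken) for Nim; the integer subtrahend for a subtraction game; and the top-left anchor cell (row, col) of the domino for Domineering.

PV length from [10]: 2 plies

p1 X@[10]: -4[6]-1* -5[5]-1
p2 O@[6]: -4[2]+1* -5[1]+1
p3 X@[2] terminal -1; root [10] d11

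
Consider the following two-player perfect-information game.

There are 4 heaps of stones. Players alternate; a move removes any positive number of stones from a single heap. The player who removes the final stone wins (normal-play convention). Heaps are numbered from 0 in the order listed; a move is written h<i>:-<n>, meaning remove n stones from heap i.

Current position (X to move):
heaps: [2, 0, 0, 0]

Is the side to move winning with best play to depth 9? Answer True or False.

X winning at [(2,0,0,0)]: True

[(2,0,0,0)] X move#1: h0:-1:-1/(1,0,0,0), h0:-2:+1/(0,0,0,0)*
[(0,0,0,0)] end (terminal -1, O#2); searched (2,0,0,0) to 9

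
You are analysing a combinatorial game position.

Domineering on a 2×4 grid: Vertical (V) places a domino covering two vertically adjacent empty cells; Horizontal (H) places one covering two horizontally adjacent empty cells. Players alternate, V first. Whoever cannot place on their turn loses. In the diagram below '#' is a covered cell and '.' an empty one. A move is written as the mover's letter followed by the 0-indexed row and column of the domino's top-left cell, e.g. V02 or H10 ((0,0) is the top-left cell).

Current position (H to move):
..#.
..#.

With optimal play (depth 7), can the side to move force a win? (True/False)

ply 1, H at ..#./..#. | H00=+1→###./..#.*; H10=+1→..#./###.
ply 2, V at ###./..#. | V03=-1→####/..##*
ply 3, H at ####/..## | H10=+1→####/####*
ply 4: ####/#### is terminal -1 (V); from ..#./..#. depth 7

H winning at [..#./..#.]: True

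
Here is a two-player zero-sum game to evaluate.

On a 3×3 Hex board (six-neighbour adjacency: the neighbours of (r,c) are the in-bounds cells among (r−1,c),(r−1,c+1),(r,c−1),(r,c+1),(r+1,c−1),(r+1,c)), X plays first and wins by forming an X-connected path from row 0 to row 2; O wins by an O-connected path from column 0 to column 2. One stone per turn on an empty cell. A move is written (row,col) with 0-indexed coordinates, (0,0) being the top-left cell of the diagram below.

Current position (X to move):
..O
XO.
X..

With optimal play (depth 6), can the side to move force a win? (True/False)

ply 1, X at ..O/XO./X.. | (0,0)=+1→X.O/XO./X..*; (0,1)=+1→.XO/XO./X..; (1,2)=+1→..O/XOX/X..; (2,1)=+1→..O/XO./XX.; (2,2)=+1→..O/XO./X.X
ply 2: X.O/XO./X.. is terminal -1 (O); from ..O/XO./X.. depth 6

X winning at [..O/XO./X..]: True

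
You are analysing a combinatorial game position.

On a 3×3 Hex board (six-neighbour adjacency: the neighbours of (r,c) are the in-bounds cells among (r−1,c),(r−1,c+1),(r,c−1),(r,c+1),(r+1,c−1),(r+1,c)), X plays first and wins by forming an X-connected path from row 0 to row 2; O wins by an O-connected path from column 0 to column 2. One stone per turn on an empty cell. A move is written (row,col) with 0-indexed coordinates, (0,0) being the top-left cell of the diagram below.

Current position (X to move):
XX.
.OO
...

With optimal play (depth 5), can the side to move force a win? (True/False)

X winning at [XX./.OO/...]: False

ply 1, X at XX./.OO/... | (0,2)=-1→XXX/.OO/...*; (1,0)=-1→XX./XOO/...; (2,0)=-1→XX./.OO/X..; (2,1)=-1→XX./.OO/.X.; (2,2)=-1→XX./.OO/..X
ply 2, O at XXX/.OO/... | (1,0)=+1→XXX/OOO/...*; (2,0)=+1→XXX/.OO/O..; (2,1)=+1→XXX/.OO/.O.; (2,2)=+1→XXX/.OO/..O
ply 3: XXX/OOO/... is terminal -1 (X); from XX./.OO/... depth 5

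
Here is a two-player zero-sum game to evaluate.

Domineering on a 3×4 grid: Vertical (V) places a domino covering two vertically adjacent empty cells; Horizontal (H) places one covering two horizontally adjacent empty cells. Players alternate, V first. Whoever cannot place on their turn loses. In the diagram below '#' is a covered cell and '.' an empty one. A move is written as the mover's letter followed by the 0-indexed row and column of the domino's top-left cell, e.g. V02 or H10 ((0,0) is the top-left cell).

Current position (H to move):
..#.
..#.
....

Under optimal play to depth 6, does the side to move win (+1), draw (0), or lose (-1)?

p1 H@[..#./..#./....]: H00[###./..#./....]-1 H10[..#./###./....]+1* H20[..#./..#./##..]-1 H21[..#./..#./.##.]-1 H22[..#./..#./..##]-1
p2 V@[..#./###./....]: V03[..##/####/....]-1* V13[..#./####/...#]-1
p3 H@[..##/####/....]: H00[####/####/....]+1* H20[..##/####/##..]+1 H21[..##/####/.##.]+1 H22[..##/####/..##]+1
p4 V@[####/####/....] terminal -1; root [..#./..#./....] d6

value(..#./..#./...., H) = +1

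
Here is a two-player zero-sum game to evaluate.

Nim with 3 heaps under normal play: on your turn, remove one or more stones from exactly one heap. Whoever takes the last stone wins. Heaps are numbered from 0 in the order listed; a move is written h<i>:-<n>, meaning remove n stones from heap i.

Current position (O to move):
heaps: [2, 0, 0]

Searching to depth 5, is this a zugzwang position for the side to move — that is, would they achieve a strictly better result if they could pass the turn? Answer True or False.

p1 O@[(2,0,0)]: h0:-1[(1,0,0)]-1 h0:-2[(0,0,0)]+1*
p2 X@[(0,0,0)] terminal -1; root [(2,0,0)] d5
if O skipped the turn, X would face:
~ p1 X@[(2,0,0)]: h0:-1[(1,0,0)]-1 h0:-2[(0,0,0)]+1*
~ p2 O@[(0,0,0)] terminal -1; root [(2,0,0)] d5
compare (O): move=+1 vs pass=-1

zugzwang((2,0,0), O) = False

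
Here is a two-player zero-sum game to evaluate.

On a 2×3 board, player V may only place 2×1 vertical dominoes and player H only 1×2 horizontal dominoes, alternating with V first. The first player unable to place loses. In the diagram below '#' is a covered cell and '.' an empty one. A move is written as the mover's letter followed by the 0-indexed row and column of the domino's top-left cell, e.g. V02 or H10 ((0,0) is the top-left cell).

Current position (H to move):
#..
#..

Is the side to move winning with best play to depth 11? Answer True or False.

p1 H@[#../#..]: H01[###/#..]+1* H11[#../###]+1
p2 V@[###/#..] terminal -1; root [#../#..] d11

H winning at [#../#..]: True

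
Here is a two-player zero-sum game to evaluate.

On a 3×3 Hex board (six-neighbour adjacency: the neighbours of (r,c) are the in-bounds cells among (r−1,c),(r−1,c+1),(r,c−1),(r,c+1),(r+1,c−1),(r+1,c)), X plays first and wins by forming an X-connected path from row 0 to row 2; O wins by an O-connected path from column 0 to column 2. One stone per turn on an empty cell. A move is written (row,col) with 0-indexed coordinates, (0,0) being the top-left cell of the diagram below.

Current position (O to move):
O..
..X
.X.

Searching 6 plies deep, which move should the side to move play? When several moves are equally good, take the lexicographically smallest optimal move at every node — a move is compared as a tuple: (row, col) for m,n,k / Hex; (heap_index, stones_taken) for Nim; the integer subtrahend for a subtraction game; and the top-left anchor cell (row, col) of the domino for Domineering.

O's best at [O../..X/.X.]: (0,2)

p1 O@[O../..X/.X.]: (0,1)[OO./..X/.X.]-1 (0,2)[O.O/..X/.X.]+1* (1,0)[O../O.X/.X.]-1 (1,1)[O../.OX/.X.]-1 (2,0)[O../..X/OX.]-1 (2,2)[O../..X/.XO]-1
p2 X@[O.O/..X/.X.]: (0,1)[OXO/..X/.X.]-1* (1,0)[O.O/X.X/.X.]-1 (1,1)[O.O/.XX/.X.]-1 (2,0)[O.O/..X/XX.]-1 (2,2)[O.O/..X/.XX]-1
p3 O@[OXO/..X/.X.]: (1,0)[OXO/O.X/.X.]-1 (1,1)[OXO/.OX/.X.]+1* (2,0)[OXO/..X/OX.]-1 (2,2)[OXO/..X/.XO]-1
p4 X@[OXO/.OX/.X.]: (1,0)[OXO/XOX/.X.]-1* (2,0)[OXO/.OX/XX.]-1 (2,2)[OXO/.OX/.XX]-1
p5 O@[OXO/XOX/.X.]: (2,0)[OXO/XOX/OX.]+1* (2,2)[OXO/XOX/.XO]-1
p6 X@[OXO/XOX/OX.] terminal -1; root [O../..X/.X.] d6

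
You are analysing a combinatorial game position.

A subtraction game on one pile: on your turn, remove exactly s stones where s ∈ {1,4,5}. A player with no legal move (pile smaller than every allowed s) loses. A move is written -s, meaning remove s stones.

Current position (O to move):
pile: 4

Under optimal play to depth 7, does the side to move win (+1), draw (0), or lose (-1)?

value(4, O) = +1

[4] O move#1: -1:-1/3, -4:+1/0*
[0] end (terminal -1, X#2); searched 4 to 7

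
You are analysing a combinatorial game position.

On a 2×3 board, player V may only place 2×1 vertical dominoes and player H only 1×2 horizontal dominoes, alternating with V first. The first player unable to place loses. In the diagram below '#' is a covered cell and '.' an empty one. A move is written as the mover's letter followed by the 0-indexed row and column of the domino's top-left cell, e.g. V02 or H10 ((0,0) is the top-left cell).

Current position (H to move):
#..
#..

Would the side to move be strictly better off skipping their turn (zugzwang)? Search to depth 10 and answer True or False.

[#../#..] H move#1: H01:+1/###/#..*, H11:+1/#../###
[###/#..] end (terminal -1, V#2); searched #../#.. to 10
pass branch (V moves first from the same position):
  | [#../#..] V move#1: V01:+1/##./##.*, V02:+1/#.#/#.#
  | [##./##.] end (terminal -1, H#2); searched #../#.. to 10
H moving scores +1; H passing scores -1

zugzwang(#../#.., H) = False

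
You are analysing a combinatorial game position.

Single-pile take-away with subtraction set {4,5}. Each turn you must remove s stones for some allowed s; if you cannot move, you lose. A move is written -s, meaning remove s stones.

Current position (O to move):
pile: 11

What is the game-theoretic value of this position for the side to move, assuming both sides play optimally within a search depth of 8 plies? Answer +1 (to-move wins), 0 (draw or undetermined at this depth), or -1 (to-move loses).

ply 1, O at 11 | -4=-1→7*; -5=-1→6
ply 2, X at 7 | -4=+1→3*; -5=+1→2
ply 3: 3 is terminal -1 (O); from 11 depth 8

value(11, O) = -1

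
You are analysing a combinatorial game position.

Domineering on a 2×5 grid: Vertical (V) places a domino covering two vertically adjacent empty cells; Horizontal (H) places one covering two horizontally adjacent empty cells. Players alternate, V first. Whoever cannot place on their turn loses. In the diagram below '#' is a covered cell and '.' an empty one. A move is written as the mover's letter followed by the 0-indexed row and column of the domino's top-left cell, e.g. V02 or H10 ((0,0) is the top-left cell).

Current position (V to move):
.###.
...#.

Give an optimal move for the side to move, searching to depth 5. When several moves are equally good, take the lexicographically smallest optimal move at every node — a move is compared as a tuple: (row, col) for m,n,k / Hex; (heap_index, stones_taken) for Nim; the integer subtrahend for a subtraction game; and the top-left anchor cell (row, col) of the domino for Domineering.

p1 V@[.###./...#.]: V00[####./#..#.]+1* V04[.####/...##]-1
p2 H@[####./#..#.]: H11[####./####.]-1*
p3 V@[####./####.]: V04[#####/#####]+1*
p4 H@[#####/#####] terminal -1; root [.###./...#.] d5

V's best at [.###./...#.]: V00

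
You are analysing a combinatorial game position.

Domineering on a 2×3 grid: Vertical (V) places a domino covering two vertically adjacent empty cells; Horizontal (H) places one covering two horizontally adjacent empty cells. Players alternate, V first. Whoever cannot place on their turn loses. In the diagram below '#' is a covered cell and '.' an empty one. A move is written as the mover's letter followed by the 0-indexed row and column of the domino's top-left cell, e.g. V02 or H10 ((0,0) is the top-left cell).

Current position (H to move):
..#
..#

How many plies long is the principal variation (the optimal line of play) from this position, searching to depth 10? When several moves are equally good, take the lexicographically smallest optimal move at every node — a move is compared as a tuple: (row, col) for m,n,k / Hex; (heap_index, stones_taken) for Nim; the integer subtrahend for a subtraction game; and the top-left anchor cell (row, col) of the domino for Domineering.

PV length from [..#/..#]: 1 ply

ply 1, H at ..#/..# | H00=+1→###/..#*; H10=+1→..#/###
ply 2: ###/..# is terminal -1 (V); from ..#/..# depth 10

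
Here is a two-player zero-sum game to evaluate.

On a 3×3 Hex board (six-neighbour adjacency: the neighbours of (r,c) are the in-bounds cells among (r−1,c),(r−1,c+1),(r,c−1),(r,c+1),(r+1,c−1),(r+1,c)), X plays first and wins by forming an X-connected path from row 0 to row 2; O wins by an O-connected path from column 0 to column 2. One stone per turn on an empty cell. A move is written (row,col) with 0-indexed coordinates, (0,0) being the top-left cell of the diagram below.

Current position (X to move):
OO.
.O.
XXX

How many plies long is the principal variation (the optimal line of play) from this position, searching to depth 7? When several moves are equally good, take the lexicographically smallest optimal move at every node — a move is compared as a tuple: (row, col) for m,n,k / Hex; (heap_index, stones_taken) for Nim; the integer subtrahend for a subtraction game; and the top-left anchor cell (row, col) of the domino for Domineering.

PV length from [OO./.O./XXX]: 2 plies

[OO./.O./XXX] X move#1: (0,2):-1/OOX/.O./XXX*, (1,0):-1/OO./XO./XXX, (1,2):-1/OO./.OX/XXX
[OOX/.O./XXX] O move#2: (1,0):-1/OOX/OO./XXX, (1,2):+1/OOX/.OO/XXX*
[OOX/.OO/XXX] end (terminal -1, X#3); searched OO./.O./XXX to 7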